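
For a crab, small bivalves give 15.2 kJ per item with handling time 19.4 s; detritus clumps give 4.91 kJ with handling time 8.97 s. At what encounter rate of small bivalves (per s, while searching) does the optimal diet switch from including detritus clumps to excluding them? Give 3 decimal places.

0.119 per s

Drop detritus clumps once their profitability E₂/h₂ falls below the rate achievable on small bivalves alone: E₂/h₂ = λE₁/(1 + λh₁).
Solve for λ: λE₁h₂ = E₂(1 + λh₁) → λ(E₁h₂ − E₂h₁) = E₂ → λ = E₂/(E₁h₂ − E₂h₁).
λ = 4.91/(15.2×8.97 − 4.91×19.4) = 4.91/41.09 = 0.1195 per s.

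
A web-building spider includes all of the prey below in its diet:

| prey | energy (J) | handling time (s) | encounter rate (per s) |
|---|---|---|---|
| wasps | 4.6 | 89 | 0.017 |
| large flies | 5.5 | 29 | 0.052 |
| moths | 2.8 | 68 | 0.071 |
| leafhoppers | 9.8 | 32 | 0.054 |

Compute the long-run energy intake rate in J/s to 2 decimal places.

0.10 J/s

R = Σλ_iE_i / (1 + Σλ_ih_i)
Numerator: 0.017×4.6 + 0.052×5.5 + 0.071×2.8 + 0.054×9.8 = 1.092
Denominator: 1 + 0.017×89 + 0.052×29 + 0.071×68 + 0.054×32 = 10.58
R = 1.092/10.58 = 0.1033 J/s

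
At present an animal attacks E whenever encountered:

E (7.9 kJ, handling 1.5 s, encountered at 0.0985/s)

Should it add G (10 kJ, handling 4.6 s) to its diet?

Yes

On E alone, R = ΣλE/(1+Σλh) = 0.7782/1.148 = 0.678 kJ/s.
G: E/h = 10/4.6 = 2.174 kJ/s.
2.174 > 0.678, so adding G raises the average — include it.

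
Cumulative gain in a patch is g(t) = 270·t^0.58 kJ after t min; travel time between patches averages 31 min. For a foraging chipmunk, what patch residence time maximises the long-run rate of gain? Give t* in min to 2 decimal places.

42.81 min

Maximise g(t)/(T+t): set derivative to zero → g'(t)(T+t) = g(t).
g'(t) = 0.58·270·t^-0.42. Setting 0.58·270·t^-0.42 = 270·t^0.58/(31+t) gives 0.58(31+t) = t, so 0.42·t = 0.58×31.
t* = 0.58×31/0.42 = 42.81 min.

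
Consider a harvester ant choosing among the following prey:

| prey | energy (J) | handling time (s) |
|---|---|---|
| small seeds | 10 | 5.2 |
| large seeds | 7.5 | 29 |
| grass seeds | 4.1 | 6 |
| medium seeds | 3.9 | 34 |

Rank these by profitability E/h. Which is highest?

In descending order of E/h:
small seeds: 10/5.2 = 1.92 J/s
grass seeds: 4.1/6 = 0.683 J/s
large seeds: 7.5/29 = 0.259 J/s
medium seeds: 3.9/34 = 0.115 J/s

small seeds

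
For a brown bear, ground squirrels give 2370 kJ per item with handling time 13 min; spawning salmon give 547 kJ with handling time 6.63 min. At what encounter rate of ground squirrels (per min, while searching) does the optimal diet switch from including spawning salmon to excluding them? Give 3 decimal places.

Drop spawning salmon once their profitability E₂/h₂ falls below the rate achievable on ground squirrels alone: E₂/h₂ = λE₁/(1 + λh₁).
Solve for λ: λE₁h₂ = E₂(1 + λh₁) → λ(E₁h₂ − E₂h₁) = E₂ → λ = E₂/(E₁h₂ − E₂h₁).
λ = 547/(2370×6.63 − 547×13) = 547/8602 = 0.06359 per min.

0.064 per min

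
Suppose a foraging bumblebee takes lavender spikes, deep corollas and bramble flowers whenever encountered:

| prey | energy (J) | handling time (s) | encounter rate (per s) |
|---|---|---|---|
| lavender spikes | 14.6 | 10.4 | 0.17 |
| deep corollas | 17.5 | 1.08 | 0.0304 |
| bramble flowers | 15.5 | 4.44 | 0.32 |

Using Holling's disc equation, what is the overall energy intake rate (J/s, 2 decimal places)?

1.89 J/s

R = (0.17×14.6 + 0.0304×17.5 + 0.32×15.5) / (1 + 0.17×10.4 + 0.0304×1.08 + 0.32×4.44) = 7.974/4.222 = 1.889 J/s.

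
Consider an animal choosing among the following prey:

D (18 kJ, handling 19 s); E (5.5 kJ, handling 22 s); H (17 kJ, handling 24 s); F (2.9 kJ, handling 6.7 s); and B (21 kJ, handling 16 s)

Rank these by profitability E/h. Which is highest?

Profitability E/h (kJ/s): D = 18/19 = 0.947, E = 5.5/22 = 0.25, H = 17/24 = 0.708, F = 2.9/6.7 = 0.433, B = 21/16 = 1.31.
Ranked: B > D > H > F > E.

B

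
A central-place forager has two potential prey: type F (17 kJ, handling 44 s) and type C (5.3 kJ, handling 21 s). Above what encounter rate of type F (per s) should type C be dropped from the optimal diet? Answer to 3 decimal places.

0.043 per s

The zero-one rule: include type C iff E₂/h₂ > λE₁/(1+λh₁). Equality gives the switch point.
λE₁h₂ = E₂ + λE₂h₁ ⇒ λ = E₂/(E₁h₂ − E₂h₁) = 5.3/(357 − 233.2) = 0.04281 per s.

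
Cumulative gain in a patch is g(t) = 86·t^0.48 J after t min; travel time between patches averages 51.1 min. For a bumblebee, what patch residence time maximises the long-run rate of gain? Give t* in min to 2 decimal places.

47.17 min

Optimal t* satisfies g'(t*) = g(t*)/(T + t*).
g'(t) = 0.48·86·t^-0.52. Setting 0.48·86·t^-0.52 = 86·t^0.48/(51.1+t) gives 0.48(51.1+t) = t, so 0.52·t = 0.48×51.1.
t* = 0.48×51.1/0.52 = 47.17 min.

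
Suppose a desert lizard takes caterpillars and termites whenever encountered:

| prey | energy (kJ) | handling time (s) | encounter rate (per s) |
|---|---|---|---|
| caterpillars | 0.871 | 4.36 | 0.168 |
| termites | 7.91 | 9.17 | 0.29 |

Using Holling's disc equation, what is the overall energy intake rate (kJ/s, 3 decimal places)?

0.556 kJ/s

R = Σλ_iE_i / (1 + Σλ_ih_i)
Numerator: 0.168×0.871 + 0.29×7.91 = 2.44
Denominator: 1 + 0.168×4.36 + 0.29×9.17 = 4.392
R = 2.44/4.392 = 0.5556 kJ/s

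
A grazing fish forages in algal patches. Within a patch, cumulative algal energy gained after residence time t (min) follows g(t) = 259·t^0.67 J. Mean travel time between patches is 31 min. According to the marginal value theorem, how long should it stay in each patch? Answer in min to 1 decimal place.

62.9 min

Optimal t* satisfies g'(t*) = g(t*)/(T + t*).
g'(t) = 0.67·259·t^-0.33. Setting 0.67·259·t^-0.33 = 259·t^0.67/(31+t) gives 0.67(31+t) = t, so 0.33·t = 0.67×31.
t* = 0.67×31/0.33 = 62.94 min.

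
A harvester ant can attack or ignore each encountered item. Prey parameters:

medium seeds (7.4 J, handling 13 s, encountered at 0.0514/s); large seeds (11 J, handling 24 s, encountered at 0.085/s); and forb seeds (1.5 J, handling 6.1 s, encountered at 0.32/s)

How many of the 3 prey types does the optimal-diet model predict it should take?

2

Rank by E/h (J/s): medium seeds 0.569, large seeds 0.458, forb seeds 0.246. Include each in turn until the next type's E/h falls below the running intake rate.
Rate on top 1: 0.228. large seeds: 0.458 > 0.228 → include.
Rate on top 2: 0.3547. forb seeds: 0.246 < 0.3547 → exclude; stop.
Optimal diet: medium seeds, large seeds — 2 of 3 types.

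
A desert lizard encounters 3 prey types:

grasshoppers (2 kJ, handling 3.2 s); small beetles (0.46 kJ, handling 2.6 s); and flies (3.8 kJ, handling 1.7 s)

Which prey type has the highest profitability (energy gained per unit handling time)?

Profitability E/h (kJ/s): grasshoppers = 2/3.2 = 0.625, small beetles = 0.46/2.6 = 0.177, flies = 3.8/1.7 = 2.24.
Ranked: flies > grasshoppers > small beetles.

flies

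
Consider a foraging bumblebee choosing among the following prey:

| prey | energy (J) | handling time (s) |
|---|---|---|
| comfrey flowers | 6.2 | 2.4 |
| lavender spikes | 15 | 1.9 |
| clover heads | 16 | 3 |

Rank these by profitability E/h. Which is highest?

lavender spikes

Profitability E/h (J/s): comfrey flowers = 6.2/2.4 = 2.58, lavender spikes = 15/1.9 = 7.89, clover heads = 16/3 = 5.33.
Ranked: lavender spikes > clover heads > comfrey flowers.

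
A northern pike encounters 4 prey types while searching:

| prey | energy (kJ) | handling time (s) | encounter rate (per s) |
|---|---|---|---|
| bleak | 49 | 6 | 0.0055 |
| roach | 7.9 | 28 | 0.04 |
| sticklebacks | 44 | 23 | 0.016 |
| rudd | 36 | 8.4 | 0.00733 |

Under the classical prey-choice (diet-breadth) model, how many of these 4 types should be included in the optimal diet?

3

Profitabilities (E/h, kJ/s): bleak 8.17, rudd 4.29, sticklebacks 1.91, roach 0.282. Add prey in this order while the next type's profitability exceeds the intake rate on those already taken.
Rate on top 1: 0.2609. rudd: 4.29 > 0.2609 → include.
Rate on top 2: 0.4873. sticklebacks: 1.91 > 0.4873 → include.
Rate on top 3: 0.846. roach: 0.282 < 0.846 → exclude; stop.
Optimal diet: bleak, rudd, sticklebacks — 3 of 4 types.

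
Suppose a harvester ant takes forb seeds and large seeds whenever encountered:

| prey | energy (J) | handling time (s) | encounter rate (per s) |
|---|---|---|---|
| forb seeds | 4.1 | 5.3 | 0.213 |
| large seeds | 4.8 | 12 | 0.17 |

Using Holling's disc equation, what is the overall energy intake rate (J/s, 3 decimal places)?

0.405 J/s

R = Σλ_iE_i / (1 + Σλ_ih_i)
Numerator: 0.213×4.1 + 0.17×4.8 = 1.689
Denominator: 1 + 0.213×5.3 + 0.17×12 = 4.169
R = 1.689/4.169 = 0.4052 J/s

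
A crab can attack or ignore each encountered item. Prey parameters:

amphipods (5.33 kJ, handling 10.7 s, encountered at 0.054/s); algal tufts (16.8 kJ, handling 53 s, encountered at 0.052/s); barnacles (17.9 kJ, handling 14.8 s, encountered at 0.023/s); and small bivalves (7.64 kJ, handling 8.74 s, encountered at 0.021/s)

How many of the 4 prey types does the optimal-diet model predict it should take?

3

E/h in descending order: barnacles 1.21, small bivalves 0.874, amphipods 0.498, algal tufts 0.317 kJ/s. The optimal diet is the largest prefix of this list for which every included type satisfies E_i/h_i > R on the types above it.
Rate on top 1: 0.3071. small bivalves: 0.874 > 0.3071 → include.
Rate on top 2: 0.3754. amphipods: 0.498 > 0.3754 → include.
Rate on top 3: 0.4092. algal tufts: 0.317 < 0.4092 → exclude; stop.
Optimal diet: barnacles, small bivalves, amphipods — 3 of 4 types.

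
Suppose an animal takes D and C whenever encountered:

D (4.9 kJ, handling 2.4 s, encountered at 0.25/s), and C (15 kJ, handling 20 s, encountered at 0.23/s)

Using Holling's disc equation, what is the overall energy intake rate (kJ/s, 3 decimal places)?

R = (0.25×4.9 + 0.23×15) / (1 + 0.25×2.4 + 0.23×20) = 4.675/6.2 = 0.754 kJ/s.

0.754 kJ/s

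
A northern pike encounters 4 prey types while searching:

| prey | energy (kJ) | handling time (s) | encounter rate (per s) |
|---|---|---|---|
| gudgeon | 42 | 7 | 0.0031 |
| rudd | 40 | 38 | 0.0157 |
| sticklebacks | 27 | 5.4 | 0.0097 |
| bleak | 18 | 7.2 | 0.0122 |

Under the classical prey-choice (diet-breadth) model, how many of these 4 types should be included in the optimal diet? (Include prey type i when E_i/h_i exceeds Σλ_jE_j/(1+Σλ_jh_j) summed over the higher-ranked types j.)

4

Rank by E/h (kJ/s): gudgeon 6, sticklebacks 5, bleak 2.5, rudd 1.05. Include each in turn until the next type's E/h falls below the running intake rate.
Rate on top 1: 0.1274. sticklebacks: 5 > 0.1274 → include.
Rate on top 2: 0.3651. bleak: 2.5 > 0.3651 → include.
Rate on top 3: 0.5265. rudd: 1.05 > 0.5265 → include.
Optimal diet: gudgeon, sticklebacks, bleak, rudd — 4 of 4 types.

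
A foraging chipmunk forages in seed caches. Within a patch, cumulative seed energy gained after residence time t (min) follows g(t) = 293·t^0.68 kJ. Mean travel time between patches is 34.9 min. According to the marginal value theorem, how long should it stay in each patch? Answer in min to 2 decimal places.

74.16 min

Maximise g(t)/(T+t): set derivative to zero → g'(t)(T+t) = g(t).
g'(t) = 0.68·293·t^-0.32. Setting 0.68·293·t^-0.32 = 293·t^0.68/(34.9+t) gives 0.68(34.9+t) = t, so 0.32·t = 0.68×34.9.
t* = 0.68×34.9/0.32 = 74.16 min.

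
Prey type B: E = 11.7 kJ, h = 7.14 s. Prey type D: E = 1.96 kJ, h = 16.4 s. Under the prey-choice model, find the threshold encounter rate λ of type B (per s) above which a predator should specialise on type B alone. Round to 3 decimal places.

At the threshold, the rate on type B alone equals the profitability of type D: λ·11.7/(1 + λ·7.14) = 1.96/16.4 = 0.1195.
Rearranging, λ(11.7 − 0.1195×7.14) = 0.1195, so λ = 0.1195/10.85 = 0.01102 per s.

0.011 per s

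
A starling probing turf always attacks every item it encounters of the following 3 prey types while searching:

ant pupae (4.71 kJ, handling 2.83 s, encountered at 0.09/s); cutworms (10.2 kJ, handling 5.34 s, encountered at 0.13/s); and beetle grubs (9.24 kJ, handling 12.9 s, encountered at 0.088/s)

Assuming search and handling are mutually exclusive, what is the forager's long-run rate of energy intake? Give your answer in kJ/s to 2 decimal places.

0.83 kJ/s

R = (0.09×4.71 + 0.13×10.2 + 0.088×9.24) / (1 + 0.09×2.83 + 0.13×5.34 + 0.088×12.9) = 2.563/3.084 = 0.831 kJ/s.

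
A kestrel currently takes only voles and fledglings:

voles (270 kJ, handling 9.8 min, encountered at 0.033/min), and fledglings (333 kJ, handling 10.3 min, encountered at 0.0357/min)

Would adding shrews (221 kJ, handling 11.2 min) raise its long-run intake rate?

Current rate: (0.033×270 + 0.0357×333)/(1 + 0.033×9.8 + 0.0357×10.3) = 12.3 kJ/min.
Profitability of shrews: 221/11.2 = 19.73 kJ/min.
19.73 > 12.3, so adding shrews raises the average — include it.

Yes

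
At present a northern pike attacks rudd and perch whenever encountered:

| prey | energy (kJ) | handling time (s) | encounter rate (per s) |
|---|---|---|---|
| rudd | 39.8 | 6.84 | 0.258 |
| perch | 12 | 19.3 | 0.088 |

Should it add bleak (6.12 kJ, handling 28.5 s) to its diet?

No

Intake rate on the current diet: R = (0.258×39.8 + 0.088×12) / (1 + 0.258×6.84 + 0.088×19.3) = 11.32/4.463 = 2.537 kJ/s.
Profitability of bleak: 6.12/28.5 = 0.2147 kJ/s.
0.2147 < 2.537, so adding bleak would lower the average — exclude it.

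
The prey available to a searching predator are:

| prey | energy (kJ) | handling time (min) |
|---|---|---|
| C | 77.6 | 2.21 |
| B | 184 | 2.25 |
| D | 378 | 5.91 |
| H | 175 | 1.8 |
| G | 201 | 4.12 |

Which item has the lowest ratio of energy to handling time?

In descending order of E/h:
H: 175/1.8 = 97.2 kJ/min
B: 184/2.25 = 81.8 kJ/min
D: 378/5.91 = 64 kJ/min
G: 201/4.12 = 48.8 kJ/min
C: 77.6/2.21 = 35.1 kJ/min

C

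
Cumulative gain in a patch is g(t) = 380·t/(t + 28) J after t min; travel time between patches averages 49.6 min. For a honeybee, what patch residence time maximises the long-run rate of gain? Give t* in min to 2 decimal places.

37.27 min

By the marginal value theorem, leave when the instantaneous gain rate g'(t) equals the habitat-wide average g(t)/(T + t).
g'(t) = 380·28/(t + 28)². Setting 380·28/(t+28)² = 380t/[(t+28)(49.6+t)] gives 28(49.6+t) = t(t+28), so t² = 28×49.6 = 1389.
t* = √1389 = 37.27 min.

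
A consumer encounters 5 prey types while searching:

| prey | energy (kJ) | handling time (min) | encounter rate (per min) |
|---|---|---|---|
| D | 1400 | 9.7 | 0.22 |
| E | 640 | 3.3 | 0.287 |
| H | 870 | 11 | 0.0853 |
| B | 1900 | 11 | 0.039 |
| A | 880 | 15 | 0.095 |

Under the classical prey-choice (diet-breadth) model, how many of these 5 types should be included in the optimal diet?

Profitabilities (E/h, kJ/min): E 194, B 173, D 144, H 79.1, A 58.7. Add prey in this order while the next type's profitability exceeds the intake rate on those already taken.
Rate on top 1: 94.34. B: 173 > 94.34 → include.
Rate on top 2: 108.5. D: 144 > 108.5 → include.
Rate on top 3: 125.4. H: 79.1 < 125.4 → exclude; stop.
Optimal diet: E, B, D — 3 of 5 types.

3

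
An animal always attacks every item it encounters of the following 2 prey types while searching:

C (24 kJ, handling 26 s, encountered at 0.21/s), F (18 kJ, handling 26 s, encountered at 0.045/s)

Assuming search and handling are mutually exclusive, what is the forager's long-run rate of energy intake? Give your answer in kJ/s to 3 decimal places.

Energy encountered per unit search time: 0.21×24 + 0.045×18 = 5.85 kJ/s.
Handling time per unit search time: 0.21×26 + 0.045×26 = 6.63.
Rate = 5.85/(1 + 6.63) = 0.7667 kJ/s.

0.767 kJ/s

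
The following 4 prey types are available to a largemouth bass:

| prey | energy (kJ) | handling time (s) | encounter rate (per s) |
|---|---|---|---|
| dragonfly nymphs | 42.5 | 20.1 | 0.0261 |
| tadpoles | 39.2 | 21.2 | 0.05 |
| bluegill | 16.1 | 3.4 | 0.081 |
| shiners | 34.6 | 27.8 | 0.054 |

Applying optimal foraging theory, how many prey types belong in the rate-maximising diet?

3

Profitabilities (E/h, kJ/s): bluegill 4.74, dragonfly nymphs 2.11, tadpoles 1.85, shiners 1.24. Add prey in this order while the next type's profitability exceeds the intake rate on those already taken.
Rate on top 1: 1.023. dragonfly nymphs: 2.11 > 1.023 → include.
Rate on top 2: 1.341. tadpoles: 1.85 > 1.341 → include.
Rate on top 3: 1.529. shiners: 1.24 < 1.529 → exclude; stop.
Optimal diet: bluegill, dragonfly nymphs, tadpoles — 3 of 4 types.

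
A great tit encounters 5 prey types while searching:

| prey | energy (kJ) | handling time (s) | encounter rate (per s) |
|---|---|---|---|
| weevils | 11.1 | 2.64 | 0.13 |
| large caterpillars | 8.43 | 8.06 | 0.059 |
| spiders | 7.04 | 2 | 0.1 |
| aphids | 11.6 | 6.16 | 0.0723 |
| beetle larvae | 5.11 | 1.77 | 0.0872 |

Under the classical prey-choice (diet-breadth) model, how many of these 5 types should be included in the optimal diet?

4

E/h in descending order: weevils 4.2, spiders 3.52, beetle larvae 2.89, aphids 1.88, large caterpillars 1.05 kJ/s. The optimal diet is the largest prefix of this list for which every included type satisfies E_i/h_i > R on the types above it.
Rate on top 1: 1.074. spiders: 3.52 > 1.074 → include.
Rate on top 2: 1.391. beetle larvae: 2.89 > 1.391 → include.
Rate on top 3: 1.527. aphids: 1.88 > 1.527 → include.
Rate on top 4: 1.601. large caterpillars: 1.05 < 1.601 → exclude; stop.
Optimal diet: weevils, spiders, beetle larvae, aphids — 4 of 5 types.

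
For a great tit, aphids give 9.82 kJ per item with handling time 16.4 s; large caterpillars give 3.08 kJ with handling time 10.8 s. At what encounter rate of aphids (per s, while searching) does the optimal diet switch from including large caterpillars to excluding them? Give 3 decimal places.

At the threshold, the rate on aphids alone equals the profitability of large caterpillars: λ·9.82/(1 + λ·16.4) = 3.08/10.8 = 0.2852.
Rearranging, λ(9.82 − 0.2852×16.4) = 0.2852, so λ = 0.2852/5.143 = 0.05545 per s.

0.055 per s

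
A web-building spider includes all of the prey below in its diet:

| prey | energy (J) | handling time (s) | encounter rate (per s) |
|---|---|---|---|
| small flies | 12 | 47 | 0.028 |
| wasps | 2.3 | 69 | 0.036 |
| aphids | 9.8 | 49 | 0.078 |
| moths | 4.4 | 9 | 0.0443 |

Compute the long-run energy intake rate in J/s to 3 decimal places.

R = Σλ_iE_i / (1 + Σλ_ih_i)
Numerator: 0.028×12 + 0.036×2.3 + 0.078×9.8 + 0.0443×4.4 = 1.378
Denominator: 1 + 0.028×47 + 0.036×69 + 0.078×49 + 0.0443×9 = 9.021
R = 1.378/9.021 = 0.1528 J/s

0.153 J/s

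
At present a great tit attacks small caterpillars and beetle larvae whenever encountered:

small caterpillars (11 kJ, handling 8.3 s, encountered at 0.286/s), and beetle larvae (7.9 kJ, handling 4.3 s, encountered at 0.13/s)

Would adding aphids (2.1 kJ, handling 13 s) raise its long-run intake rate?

No

On small caterpillars and beetle larvae alone, R = ΣλE/(1+Σλh) = 4.173/3.933 = 1.061 kJ/s.
Profitability of aphids: 2.1/13 = 0.1615 kJ/s.
0.1615 < 1.061, so adding aphids would lower the average — exclude it.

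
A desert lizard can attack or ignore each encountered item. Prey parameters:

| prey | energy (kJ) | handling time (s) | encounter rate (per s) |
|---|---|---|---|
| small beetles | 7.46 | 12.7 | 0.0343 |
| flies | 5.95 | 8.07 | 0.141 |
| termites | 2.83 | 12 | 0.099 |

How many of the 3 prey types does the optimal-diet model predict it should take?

2

E/h in descending order: flies 0.737, small beetles 0.587, termites 0.236 kJ/s. The optimal diet is the largest prefix of this list for which every included type satisfies E_i/h_i > R on the types above it.
Rate on top 1: 0.3924. small beetles: 0.587 > 0.3924 → include.
Rate on top 2: 0.4254. termites: 0.236 < 0.4254 → exclude; stop.
Optimal diet: flies, small beetles — 2 of 3 types.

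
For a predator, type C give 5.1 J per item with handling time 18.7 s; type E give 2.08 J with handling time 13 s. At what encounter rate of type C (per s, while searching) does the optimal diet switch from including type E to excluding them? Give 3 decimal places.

0.076 per s

Drop type E once their profitability E₂/h₂ falls below the rate achievable on type C alone: E₂/h₂ = λE₁/(1 + λh₁).
Solve for λ: λE₁h₂ = E₂(1 + λh₁) → λ(E₁h₂ − E₂h₁) = E₂ → λ = E₂/(E₁h₂ − E₂h₁).
λ = 2.08/(5.1×13 − 2.08×18.7) = 2.08/27.4 = 0.0759 per s.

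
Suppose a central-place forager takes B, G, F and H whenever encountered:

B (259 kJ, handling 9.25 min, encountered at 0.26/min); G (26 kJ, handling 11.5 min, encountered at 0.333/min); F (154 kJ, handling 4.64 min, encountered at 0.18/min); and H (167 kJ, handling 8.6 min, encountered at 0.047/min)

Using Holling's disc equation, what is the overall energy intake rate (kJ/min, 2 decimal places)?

13.17 kJ/min

R = Σλ_iE_i / (1 + Σλ_ih_i)
Numerator: 0.26×259 + 0.333×26 + 0.18×154 + 0.047×167 = 111.6
Denominator: 1 + 0.26×9.25 + 0.333×11.5 + 0.18×4.64 + 0.047×8.6 = 8.474
R = 111.6/8.474 = 13.17 kJ/min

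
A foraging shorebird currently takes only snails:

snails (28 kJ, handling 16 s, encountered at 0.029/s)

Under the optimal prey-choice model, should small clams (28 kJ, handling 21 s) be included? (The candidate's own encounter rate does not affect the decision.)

On snails alone, R = ΣλE/(1+Σλh) = 0.812/1.464 = 0.5546 kJ/s.
small clams: E/h = 28/21 = 1.333 kJ/s.
1.333 > 0.5546, so adding small clams raises the average — include it.

Yes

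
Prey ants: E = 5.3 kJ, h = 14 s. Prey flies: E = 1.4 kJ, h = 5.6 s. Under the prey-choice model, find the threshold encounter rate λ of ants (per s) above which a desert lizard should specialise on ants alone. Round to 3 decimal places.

At the threshold, the rate on ants alone equals the profitability of flies: λ·5.3/(1 + λ·14) = 1.4/5.6 = 0.25.
Rearranging, λ(5.3 − 0.25×14) = 0.25, so λ = 0.25/1.8 = 0.1389 per s.

0.139 per s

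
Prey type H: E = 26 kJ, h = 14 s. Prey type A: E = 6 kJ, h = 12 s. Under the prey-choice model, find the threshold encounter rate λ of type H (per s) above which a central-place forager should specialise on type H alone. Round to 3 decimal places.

0.026 per s

Drop type A once their profitability E₂/h₂ falls below the rate achievable on type H alone: E₂/h₂ = λE₁/(1 + λh₁).
Solve for λ: λE₁h₂ = E₂(1 + λh₁) → λ(E₁h₂ − E₂h₁) = E₂ → λ = E₂/(E₁h₂ − E₂h₁).
λ = 6/(26×12 − 6×14) = 6/228 = 0.02632 per s.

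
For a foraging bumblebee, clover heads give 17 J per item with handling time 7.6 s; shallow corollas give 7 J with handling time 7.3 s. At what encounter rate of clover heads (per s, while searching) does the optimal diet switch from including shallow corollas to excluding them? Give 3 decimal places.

Drop shallow corollas once their profitability E₂/h₂ falls below the rate achievable on clover heads alone: E₂/h₂ = λE₁/(1 + λh₁).
Solve for λ: λE₁h₂ = E₂(1 + λh₁) → λ(E₁h₂ − E₂h₁) = E₂ → λ = E₂/(E₁h₂ − E₂h₁).
λ = 7/(17×7.3 − 7×7.6) = 7/70.9 = 0.09873 per s.

0.099 per s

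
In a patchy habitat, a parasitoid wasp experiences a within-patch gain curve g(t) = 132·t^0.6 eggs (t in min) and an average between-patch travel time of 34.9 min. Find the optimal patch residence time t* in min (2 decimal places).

52.35 min

Maximise g(t)/(T+t): set derivative to zero → g'(t)(T+t) = g(t).
g'(t) = 0.6·132·t^-0.4. Setting 0.6·132·t^-0.4 = 132·t^0.6/(34.9+t) gives 0.6(34.9+t) = t, so 0.40·t = 0.6×34.9.
t* = 0.6×34.9/0.40 = 52.35 min.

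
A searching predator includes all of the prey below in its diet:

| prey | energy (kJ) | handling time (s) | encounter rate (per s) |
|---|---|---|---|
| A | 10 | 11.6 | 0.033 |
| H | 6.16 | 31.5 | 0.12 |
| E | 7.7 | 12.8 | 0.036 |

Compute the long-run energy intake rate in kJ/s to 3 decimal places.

0.239 kJ/s

R = Σλ_iE_i / (1 + Σλ_ih_i)
Numerator: 0.033×10 + 0.12×6.16 + 0.036×7.7 = 1.346
Denominator: 1 + 0.033×11.6 + 0.12×31.5 + 0.036×12.8 = 5.624
R = 1.346/5.624 = 0.2394 kJ/s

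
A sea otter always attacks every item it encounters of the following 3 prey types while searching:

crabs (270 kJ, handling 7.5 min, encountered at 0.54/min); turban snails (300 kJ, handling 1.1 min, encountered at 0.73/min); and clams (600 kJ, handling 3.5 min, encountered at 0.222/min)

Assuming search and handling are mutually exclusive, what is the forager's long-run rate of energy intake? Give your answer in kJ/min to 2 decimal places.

Energy encountered per unit search time: 0.54×270 + 0.73×300 + 0.222×600 = 498 kJ/min.
Handling time per unit search time: 0.54×7.5 + 0.73×1.1 + 0.222×3.5 = 5.63.
Rate = 498/(1 + 5.63) = 75.11 kJ/min.

75.11 kJ/min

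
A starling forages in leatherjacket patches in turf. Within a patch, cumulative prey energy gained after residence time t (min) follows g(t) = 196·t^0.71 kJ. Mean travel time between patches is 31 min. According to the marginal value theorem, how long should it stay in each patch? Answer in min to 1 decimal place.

By the marginal value theorem, leave when the instantaneous gain rate g'(t) equals the habitat-wide average g(t)/(T + t).
g'(t) = 0.71·196·t^-0.29. Setting 0.71·196·t^-0.29 = 196·t^0.71/(31+t) gives 0.71(31+t) = t, so 0.29·t = 0.71×31.
t* = 0.71×31/0.29 = 75.9 min.

75.9 min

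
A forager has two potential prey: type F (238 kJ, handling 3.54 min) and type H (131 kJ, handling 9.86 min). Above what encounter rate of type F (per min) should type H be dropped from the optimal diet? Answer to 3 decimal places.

At the threshold, the rate on type F alone equals the profitability of type H: λ·238/(1 + λ·3.54) = 131/9.86 = 13.29.
Rearranging, λ(238 − 13.29×3.54) = 13.29, so λ = 13.29/191 = 0.06957 per min.

0.070 per min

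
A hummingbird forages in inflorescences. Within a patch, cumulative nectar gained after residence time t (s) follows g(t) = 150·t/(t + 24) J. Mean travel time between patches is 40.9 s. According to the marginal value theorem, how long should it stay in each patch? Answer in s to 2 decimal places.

31.33 s

Maximise g(t)/(T+t): set derivative to zero → g'(t)(T+t) = g(t).
g'(t) = 150·24/(t + 24)². Setting 150·24/(t+24)² = 150t/[(t+24)(40.9+t)] gives 24(40.9+t) = t(t+24), so t² = 24×40.9 = 981.6.
t* = √981.6 = 31.33 s.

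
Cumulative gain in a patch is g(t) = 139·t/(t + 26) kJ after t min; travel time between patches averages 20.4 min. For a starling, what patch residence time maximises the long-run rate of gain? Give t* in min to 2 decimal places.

Optimal t* satisfies g'(t*) = g(t*)/(T + t*).
g'(t) = 139·26/(t + 26)². Setting 139·26/(t+26)² = 139t/[(t+26)(20.4+t)] gives 26(20.4+t) = t(t+26), so t² = 26×20.4 = 530.4.
t* = √530.4 = 23.03 min.

23.03 min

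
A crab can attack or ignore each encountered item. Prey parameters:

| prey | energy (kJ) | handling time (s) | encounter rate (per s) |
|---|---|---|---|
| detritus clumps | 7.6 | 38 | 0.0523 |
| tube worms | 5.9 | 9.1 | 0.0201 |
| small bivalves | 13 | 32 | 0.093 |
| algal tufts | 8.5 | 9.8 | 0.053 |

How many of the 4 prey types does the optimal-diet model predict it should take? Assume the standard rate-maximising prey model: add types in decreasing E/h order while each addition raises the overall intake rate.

Rank by E/h (kJ/s): algal tufts 0.867, tube worms 0.648, small bivalves 0.406, detritus clumps 0.2. Include each in turn until the next type's E/h falls below the running intake rate.
Rate on top 1: 0.2965. tube worms: 0.648 > 0.2965 → include.
Rate on top 2: 0.3343. small bivalves: 0.406 > 0.3343 → include.
Rate on top 3: 0.3801. detritus clumps: 0.2 < 0.3801 → exclude; stop.
Optimal diet: algal tufts, tube worms, small bivalves — 3 of 4 types.

3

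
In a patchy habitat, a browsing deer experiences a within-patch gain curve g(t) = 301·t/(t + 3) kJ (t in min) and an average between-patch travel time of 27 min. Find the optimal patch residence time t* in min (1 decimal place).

9.0 min

Optimal t* satisfies g'(t*) = g(t*)/(T + t*).
g'(t) = 301·3/(t + 3)². Setting 301·3/(t+3)² = 301t/[(t+3)(27+t)] gives 3(27+t) = t(t+3), so t² = 3×27 = 81.
t* = √81 = 9 min.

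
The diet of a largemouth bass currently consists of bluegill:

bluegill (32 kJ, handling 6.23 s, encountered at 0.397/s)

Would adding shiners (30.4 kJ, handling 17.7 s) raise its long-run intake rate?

No

Current rate: (0.397×32)/(1 + 0.397×6.23) = 3.658 kJ/s.
Profitability of shiners: 30.4/17.7 = 1.718 kJ/s.
1.718 < 3.658, so adding shiners would lower the average — exclude it.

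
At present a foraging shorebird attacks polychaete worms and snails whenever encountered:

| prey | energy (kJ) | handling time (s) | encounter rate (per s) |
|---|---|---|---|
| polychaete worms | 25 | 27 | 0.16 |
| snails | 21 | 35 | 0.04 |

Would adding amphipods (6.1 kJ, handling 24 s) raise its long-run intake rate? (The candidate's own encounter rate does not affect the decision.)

No

Intake rate on the current diet: R = (0.16×25 + 0.04×21) / (1 + 0.16×27 + 0.04×35) = 4.84/6.72 = 0.7202 kJ/s.
Profitability of amphipods: 6.1/24 = 0.2542 kJ/s.
0.2542 < 0.7202, so adding amphipods would lower the average — exclude it.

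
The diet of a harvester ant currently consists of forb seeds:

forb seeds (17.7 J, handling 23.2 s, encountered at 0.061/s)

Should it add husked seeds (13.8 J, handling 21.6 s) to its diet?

Yes

On forb seeds alone, R = ΣλE/(1+Σλh) = 1.08/2.415 = 0.447 J/s.
Profitability of husked seeds: 13.8/21.6 = 0.6389 J/s.
0.6389 > 0.447, so adding husked seeds raises the average — include it.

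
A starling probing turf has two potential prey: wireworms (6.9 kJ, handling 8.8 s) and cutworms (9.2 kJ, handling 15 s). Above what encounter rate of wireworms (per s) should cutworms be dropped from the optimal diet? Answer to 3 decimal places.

The zero-one rule: include cutworms iff E₂/h₂ > λE₁/(1+λh₁). Equality gives the switch point.
λE₁h₂ = E₂ + λE₂h₁ ⇒ λ = E₂/(E₁h₂ − E₂h₁) = 9.2/(103.5 − 80.96) = 0.4082 per s.

0.408 per s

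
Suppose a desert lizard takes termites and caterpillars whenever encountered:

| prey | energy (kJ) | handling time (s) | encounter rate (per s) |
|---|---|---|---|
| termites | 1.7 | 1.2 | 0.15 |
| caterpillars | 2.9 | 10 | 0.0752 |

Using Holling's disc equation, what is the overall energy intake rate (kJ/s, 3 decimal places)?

R = Σλ_iE_i / (1 + Σλ_ih_i)
Numerator: 0.15×1.7 + 0.0752×2.9 = 0.4731
Denominator: 1 + 0.15×1.2 + 0.0752×10 = 1.932
R = 0.4731/1.932 = 0.2449 kJ/s

0.245 kJ/s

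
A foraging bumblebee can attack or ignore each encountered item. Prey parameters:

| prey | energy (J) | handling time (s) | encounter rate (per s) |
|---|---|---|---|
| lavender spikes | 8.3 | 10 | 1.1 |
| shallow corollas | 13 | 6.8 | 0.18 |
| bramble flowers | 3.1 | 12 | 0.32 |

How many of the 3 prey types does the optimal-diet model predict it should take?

1

Profitabilities (E/h, J/s): shallow corollas 1.91, lavender spikes 0.83, bramble flowers 0.258. Add prey in this order while the next type's profitability exceeds the intake rate on those already taken.
Rate on top 1: 1.052. lavender spikes: 0.83 < 1.052 → exclude; stop.
Optimal diet: shallow corollas — 1 of 3 types.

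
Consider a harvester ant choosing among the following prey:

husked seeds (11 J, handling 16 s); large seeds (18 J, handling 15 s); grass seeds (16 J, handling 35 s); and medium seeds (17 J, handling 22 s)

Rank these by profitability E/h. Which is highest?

large seeds

Profitability E/h (J/s): husked seeds = 11/16 = 0.688, large seeds = 18/15 = 1.2, grass seeds = 16/35 = 0.457, medium seeds = 17/22 = 0.773.
Ranked: large seeds > medium seeds > husked seeds > grass seeds.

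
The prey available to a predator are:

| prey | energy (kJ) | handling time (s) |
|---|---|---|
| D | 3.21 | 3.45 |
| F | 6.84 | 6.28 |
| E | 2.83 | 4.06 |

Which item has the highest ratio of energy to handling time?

F

In descending order of E/h:
F: 6.84/6.28 = 1.09 kJ/s
D: 3.21/3.45 = 0.93 kJ/s
E: 2.83/4.06 = 0.697 kJ/s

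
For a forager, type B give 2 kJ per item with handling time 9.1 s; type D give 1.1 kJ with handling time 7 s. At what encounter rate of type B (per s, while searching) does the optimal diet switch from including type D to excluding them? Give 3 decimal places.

0.276 per s

Drop type D once their profitability E₂/h₂ falls below the rate achievable on type B alone: E₂/h₂ = λE₁/(1 + λh₁).
Solve for λ: λE₁h₂ = E₂(1 + λh₁) → λ(E₁h₂ − E₂h₁) = E₂ → λ = E₂/(E₁h₂ − E₂h₁).
λ = 1.1/(2×7 − 1.1×9.1) = 1.1/3.99 = 0.2757 per s.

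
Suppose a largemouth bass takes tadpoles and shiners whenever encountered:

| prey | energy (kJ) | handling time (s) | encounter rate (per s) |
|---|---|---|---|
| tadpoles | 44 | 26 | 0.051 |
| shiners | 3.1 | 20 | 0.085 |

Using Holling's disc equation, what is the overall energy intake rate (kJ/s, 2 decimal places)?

0.62 kJ/s

Energy encountered per unit search time: 0.051×44 + 0.085×3.1 = 2.507 kJ/s.
Handling time per unit search time: 0.051×26 + 0.085×20 = 3.026.
Rate = 2.507/(1 + 3.026) = 0.6228 kJ/s.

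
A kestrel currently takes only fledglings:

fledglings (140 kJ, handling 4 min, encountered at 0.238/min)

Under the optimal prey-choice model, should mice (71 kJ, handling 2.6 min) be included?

Intake rate on the current diet: R = (0.238×140) / (1 + 0.238×4) = 33.32/1.952 = 17.07 kJ/min.
Profitability of mice: 71/2.6 = 27.31 kJ/min.
Since 27.31 > R, including mice increases the long-run rate.

Yes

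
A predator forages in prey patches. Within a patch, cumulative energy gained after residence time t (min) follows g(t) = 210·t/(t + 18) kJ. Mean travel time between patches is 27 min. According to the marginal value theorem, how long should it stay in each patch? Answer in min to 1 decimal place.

22.0 min

Maximise g(t)/(T+t): set derivative to zero → g'(t)(T+t) = g(t).
g'(t) = 210·18/(t + 18)². Setting 210·18/(t+18)² = 210t/[(t+18)(27+t)] gives 18(27+t) = t(t+18), so t² = 18×27 = 486.
t* = √486 = 22.05 min.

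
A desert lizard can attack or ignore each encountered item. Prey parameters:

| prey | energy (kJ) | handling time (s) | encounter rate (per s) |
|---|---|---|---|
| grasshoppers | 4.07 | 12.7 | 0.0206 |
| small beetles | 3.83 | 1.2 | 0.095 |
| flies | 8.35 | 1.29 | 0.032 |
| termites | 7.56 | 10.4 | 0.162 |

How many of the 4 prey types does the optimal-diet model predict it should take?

Profitabilities (E/h, kJ/s): flies 6.47, small beetles 3.19, termites 0.727, grasshoppers 0.32. Add prey in this order while the next type's profitability exceeds the intake rate on those already taken.
Rate on top 1: 0.2566. small beetles: 3.19 > 0.2566 → include.
Rate on top 2: 0.5462. termites: 0.727 > 0.5462 → include.
Rate on top 3: 0.6534. grasshoppers: 0.32 < 0.6534 → exclude; stop.
Optimal diet: flies, small beetles, termites — 3 of 4 types.

3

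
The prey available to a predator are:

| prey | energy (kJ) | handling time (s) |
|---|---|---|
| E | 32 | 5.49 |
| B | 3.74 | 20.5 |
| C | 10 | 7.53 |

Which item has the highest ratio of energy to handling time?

E

Profitability E/h (kJ/s): E = 32/5.49 = 5.83, B = 3.74/20.5 = 0.182, C = 10/7.53 = 1.33.
Ranked: E > C > B.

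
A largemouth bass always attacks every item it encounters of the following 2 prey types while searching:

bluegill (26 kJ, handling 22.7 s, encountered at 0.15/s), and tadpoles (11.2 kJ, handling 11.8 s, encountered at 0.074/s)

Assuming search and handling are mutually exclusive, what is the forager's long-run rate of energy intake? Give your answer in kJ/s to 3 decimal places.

R = Σλ_iE_i / (1 + Σλ_ih_i)
Numerator: 0.15×26 + 0.074×11.2 = 4.729
Denominator: 1 + 0.15×22.7 + 0.074×11.8 = 5.278
R = 4.729/5.278 = 0.8959 kJ/s

0.896 kJ/s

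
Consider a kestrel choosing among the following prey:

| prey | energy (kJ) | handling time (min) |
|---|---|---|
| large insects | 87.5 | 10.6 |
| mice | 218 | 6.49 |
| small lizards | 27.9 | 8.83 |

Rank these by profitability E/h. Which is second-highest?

large insects

Profitability E/h (kJ/min): large insects = 87.5/10.6 = 8.25, mice = 218/6.49 = 33.6, small lizards = 27.9/8.83 = 3.16.
Ranked: mice > large insects > small lizards.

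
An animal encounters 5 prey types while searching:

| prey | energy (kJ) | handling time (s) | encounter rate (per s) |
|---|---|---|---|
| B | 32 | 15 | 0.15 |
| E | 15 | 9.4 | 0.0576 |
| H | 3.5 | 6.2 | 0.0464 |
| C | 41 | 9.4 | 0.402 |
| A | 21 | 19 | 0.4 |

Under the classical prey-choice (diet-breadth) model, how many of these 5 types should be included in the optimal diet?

Profitabilities (E/h, kJ/s): C 4.36, B 2.13, E 1.6, A 1.11, H 0.565. Add prey in this order while the next type's profitability exceeds the intake rate on those already taken.
Rate on top 1: 3.449. B: 2.13 < 3.449 → exclude; stop.
Optimal diet: C — 1 of 5 types.

1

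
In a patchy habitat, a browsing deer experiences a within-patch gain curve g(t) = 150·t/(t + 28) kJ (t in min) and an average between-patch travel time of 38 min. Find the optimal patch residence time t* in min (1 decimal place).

32.6 min

By the marginal value theorem, leave when the instantaneous gain rate g'(t) equals the habitat-wide average g(t)/(T + t).
g'(t) = 150·28/(t + 28)². Setting 150·28/(t+28)² = 150t/[(t+28)(38+t)] gives 28(38+t) = t(t+28), so t² = 28×38 = 1064.
t* = √1064 = 32.62 min.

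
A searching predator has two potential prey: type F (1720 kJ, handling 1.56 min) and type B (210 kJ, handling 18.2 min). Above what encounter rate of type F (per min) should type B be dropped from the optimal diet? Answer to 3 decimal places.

Drop type B once their profitability E₂/h₂ falls below the rate achievable on type F alone: E₂/h₂ = λE₁/(1 + λh₁).
Solve for λ: λE₁h₂ = E₂(1 + λh₁) → λ(E₁h₂ − E₂h₁) = E₂ → λ = E₂/(E₁h₂ − E₂h₁).
λ = 210/(1720×18.2 − 210×1.56) = 210/3.098e+04 = 0.006779 per min.

0.007 per min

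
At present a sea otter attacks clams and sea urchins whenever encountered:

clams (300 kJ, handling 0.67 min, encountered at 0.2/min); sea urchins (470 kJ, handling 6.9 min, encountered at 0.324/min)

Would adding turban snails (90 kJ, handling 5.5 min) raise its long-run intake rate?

On clams and sea urchins alone, R = ΣλE/(1+Σλh) = 212.3/3.37 = 63 kJ/min.
turban snails: E/h = 90/5.5 = 16.36 kJ/min.
Since 16.36 < R, time spent handling turban snails is better spent searching.

No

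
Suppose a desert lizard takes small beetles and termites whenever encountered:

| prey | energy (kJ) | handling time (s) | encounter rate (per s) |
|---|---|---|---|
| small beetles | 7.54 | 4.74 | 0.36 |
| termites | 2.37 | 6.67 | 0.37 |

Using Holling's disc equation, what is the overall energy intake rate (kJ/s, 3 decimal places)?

R = (0.36×7.54 + 0.37×2.37) / (1 + 0.36×4.74 + 0.37×6.67) = 3.591/5.174 = 0.6941 kJ/s.

0.694 kJ/s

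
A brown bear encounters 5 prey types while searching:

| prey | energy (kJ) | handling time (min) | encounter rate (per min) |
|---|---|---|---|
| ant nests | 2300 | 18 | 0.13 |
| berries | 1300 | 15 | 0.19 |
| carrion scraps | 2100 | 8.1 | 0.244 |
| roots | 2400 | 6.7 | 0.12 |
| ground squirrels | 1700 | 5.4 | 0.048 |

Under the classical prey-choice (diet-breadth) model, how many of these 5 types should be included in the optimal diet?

E/h in descending order: roots 358, ground squirrels 315, carrion scraps 259, ant nests 128, berries 86.7 kJ/min. The optimal diet is the largest prefix of this list for which every included type satisfies E_i/h_i > R on the types above it.
Rate on top 1: 159.6. ground squirrels: 315 > 159.6 → include.
Rate on top 2: 179.1. carrion scraps: 259 > 179.1 → include.
Rate on top 3: 218.3. ant nests: 128 < 218.3 → exclude; stop.
Optimal diet: roots, ground squirrels, carrion scraps — 3 of 5 types.

3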